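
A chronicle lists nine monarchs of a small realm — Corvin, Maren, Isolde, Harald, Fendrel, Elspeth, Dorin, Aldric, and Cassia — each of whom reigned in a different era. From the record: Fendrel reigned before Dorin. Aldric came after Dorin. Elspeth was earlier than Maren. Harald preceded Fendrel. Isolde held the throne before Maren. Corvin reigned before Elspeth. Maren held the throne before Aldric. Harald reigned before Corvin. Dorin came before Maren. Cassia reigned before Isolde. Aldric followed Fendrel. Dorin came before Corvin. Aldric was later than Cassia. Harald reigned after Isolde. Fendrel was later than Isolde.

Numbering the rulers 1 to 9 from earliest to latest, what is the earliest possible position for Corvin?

Cassia, Dorin, Fendrel, Harald, and Isolde must all come before Corvin — 5 forced predecessors.
Nothing else is forced ahead of Corvin, so their earliest slot is position 5 + 1 = 6.

6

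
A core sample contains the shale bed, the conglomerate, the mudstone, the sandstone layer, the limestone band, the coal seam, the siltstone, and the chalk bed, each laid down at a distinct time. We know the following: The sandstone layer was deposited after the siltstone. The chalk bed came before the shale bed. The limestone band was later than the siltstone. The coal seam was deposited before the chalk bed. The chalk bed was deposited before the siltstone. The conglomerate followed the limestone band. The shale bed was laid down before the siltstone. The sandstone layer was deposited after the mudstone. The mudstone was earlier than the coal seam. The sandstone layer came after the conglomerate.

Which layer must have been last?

Every other layer has a chain of constraints placing it before the sandstone layer, so the sandstone layer is last.

the sandstone layer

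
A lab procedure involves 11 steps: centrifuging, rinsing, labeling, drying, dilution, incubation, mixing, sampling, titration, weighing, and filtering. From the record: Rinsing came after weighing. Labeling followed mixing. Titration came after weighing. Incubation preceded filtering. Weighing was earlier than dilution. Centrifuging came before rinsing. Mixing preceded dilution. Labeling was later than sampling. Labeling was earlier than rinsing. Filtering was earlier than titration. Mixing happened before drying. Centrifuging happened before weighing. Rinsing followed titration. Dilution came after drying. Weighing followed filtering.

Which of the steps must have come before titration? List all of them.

Directly stated before titration: filtering and weighing.
Centrifuging reaches titration via centrifuging → weighing → titration.
Incubation reaches titration via incubation → filtering → titration.
No chain forces dilution (or any of the others) ahead of titration.

centrifuging, filtering, incubation, weighing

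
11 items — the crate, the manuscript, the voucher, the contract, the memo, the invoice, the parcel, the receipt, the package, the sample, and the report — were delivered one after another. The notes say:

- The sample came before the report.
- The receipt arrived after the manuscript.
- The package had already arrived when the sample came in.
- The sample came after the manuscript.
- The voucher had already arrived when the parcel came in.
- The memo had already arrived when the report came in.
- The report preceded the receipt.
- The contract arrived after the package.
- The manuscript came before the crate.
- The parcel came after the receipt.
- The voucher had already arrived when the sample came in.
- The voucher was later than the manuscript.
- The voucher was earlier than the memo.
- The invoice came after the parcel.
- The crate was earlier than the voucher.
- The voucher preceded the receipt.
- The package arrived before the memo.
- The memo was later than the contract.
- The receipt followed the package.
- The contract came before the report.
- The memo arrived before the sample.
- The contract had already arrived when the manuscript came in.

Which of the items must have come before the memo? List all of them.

Directly stated before the memo: the contract, the package, and the voucher.
The crate reaches the memo via the crate → the voucher → the memo.
The manuscript reaches the memo via the manuscript → the voucher → the memo.

the contract, the crate, the manuscript, the package, the voucher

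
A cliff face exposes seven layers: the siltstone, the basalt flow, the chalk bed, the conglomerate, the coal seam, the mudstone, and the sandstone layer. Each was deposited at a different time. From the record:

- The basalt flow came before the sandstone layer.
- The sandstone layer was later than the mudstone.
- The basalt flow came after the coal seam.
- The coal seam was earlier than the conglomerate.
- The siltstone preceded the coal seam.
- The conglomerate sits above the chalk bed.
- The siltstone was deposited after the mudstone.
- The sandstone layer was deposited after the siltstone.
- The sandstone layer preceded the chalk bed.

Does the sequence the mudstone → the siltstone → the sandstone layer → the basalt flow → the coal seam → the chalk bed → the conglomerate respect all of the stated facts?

no

The constraints require the coal seam before the basalt flow, but in the proposed sequence the basalt flow appears ahead of the coal seam. That one violation is enough.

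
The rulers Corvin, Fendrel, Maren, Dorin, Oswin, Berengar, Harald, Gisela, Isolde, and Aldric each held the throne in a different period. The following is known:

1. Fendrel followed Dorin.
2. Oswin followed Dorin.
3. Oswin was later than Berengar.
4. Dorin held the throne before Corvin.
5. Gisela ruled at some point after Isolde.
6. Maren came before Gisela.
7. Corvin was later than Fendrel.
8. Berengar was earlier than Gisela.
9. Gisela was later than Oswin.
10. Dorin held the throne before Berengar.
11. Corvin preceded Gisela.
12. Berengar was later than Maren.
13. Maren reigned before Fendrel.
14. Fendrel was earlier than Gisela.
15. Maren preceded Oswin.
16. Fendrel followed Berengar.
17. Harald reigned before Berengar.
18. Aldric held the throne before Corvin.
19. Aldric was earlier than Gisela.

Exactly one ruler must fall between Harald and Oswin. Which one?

Berengar

Tracing the constraints gives Harald → Berengar → Oswin, so Berengar sits after Harald and before Oswin.
No other ruler is forced both after Harald and before Oswin.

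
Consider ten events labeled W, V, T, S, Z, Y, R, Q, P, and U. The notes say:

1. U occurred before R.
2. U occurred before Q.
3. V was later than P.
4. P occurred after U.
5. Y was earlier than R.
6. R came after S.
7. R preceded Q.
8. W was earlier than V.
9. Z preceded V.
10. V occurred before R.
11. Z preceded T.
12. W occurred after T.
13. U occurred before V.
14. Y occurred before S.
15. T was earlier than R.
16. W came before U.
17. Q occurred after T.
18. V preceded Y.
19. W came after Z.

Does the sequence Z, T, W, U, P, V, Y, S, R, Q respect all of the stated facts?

Check each stated constraint against the proposed order — e.g. T is ahead of R; T is ahead of Q. Every pair is in the required order; nothing is violated.

yes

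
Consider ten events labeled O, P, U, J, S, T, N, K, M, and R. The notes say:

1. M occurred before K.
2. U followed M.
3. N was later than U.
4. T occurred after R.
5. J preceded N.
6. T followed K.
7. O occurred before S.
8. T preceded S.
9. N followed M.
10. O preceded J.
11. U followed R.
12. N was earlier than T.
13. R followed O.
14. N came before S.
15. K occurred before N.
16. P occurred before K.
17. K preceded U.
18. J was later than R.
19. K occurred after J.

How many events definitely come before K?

Directly stated before K: J, M, and P.
O reaches K via O → J → K.
R reaches K via R → J → K.
No chain forces N (or any of the others) ahead of K.
That's J, M, O, P, and R — 5 in all.

5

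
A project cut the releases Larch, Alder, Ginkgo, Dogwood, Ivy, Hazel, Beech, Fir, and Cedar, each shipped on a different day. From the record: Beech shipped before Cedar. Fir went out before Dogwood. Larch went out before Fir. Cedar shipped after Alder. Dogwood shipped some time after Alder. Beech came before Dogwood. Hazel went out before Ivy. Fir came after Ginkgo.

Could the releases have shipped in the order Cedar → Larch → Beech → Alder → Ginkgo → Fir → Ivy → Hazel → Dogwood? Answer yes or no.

no

The constraints require Alder before Cedar, but in the proposed sequence Cedar appears ahead of Alder. That one violation is enough.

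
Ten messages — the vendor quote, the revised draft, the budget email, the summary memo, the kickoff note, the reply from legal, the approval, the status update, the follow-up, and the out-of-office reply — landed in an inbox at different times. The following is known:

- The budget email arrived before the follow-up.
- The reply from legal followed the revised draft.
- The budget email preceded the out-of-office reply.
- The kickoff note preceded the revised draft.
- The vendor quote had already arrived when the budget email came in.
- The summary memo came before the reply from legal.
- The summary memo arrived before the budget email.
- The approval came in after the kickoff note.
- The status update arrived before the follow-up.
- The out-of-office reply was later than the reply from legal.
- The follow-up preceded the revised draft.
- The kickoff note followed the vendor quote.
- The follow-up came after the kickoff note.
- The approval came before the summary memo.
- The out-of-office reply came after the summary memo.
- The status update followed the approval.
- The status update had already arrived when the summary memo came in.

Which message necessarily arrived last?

the out-of-office reply

Every other message has a chain of constraints placing it before the out-of-office reply, so the out-of-office reply is last.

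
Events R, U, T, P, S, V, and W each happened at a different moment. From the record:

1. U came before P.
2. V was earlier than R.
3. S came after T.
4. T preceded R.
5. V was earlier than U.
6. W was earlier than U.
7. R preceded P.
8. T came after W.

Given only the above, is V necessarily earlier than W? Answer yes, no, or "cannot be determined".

No chain of stated constraints runs from V to W, and none runs from W to V either.
So the relative order of V and W is not fixed by the given facts.

cannot be determined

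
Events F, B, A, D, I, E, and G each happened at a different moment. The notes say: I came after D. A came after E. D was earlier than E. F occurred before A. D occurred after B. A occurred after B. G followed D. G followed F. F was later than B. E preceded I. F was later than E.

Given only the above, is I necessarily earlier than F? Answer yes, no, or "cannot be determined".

No chain of stated constraints runs from I to F, and none runs from F to I either.
So the relative order of I and F is not fixed by the given facts.

cannot be determined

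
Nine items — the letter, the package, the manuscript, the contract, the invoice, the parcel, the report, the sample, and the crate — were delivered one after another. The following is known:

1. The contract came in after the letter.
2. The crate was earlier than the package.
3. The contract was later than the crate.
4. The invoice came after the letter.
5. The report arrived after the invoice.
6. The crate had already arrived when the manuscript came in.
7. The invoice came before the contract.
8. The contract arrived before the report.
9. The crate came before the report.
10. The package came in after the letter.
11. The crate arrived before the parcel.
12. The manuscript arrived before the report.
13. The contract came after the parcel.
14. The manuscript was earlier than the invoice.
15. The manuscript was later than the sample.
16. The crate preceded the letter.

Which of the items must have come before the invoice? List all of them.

the crate, the letter, the manuscript, the sample

Directly stated before the invoice: the letter and the manuscript.
The crate reaches the invoice via the crate → the letter → the invoice.
The sample reaches the invoice via the sample → the manuscript → the invoice.
No chain forces the report (or any of the others) ahead of the invoice.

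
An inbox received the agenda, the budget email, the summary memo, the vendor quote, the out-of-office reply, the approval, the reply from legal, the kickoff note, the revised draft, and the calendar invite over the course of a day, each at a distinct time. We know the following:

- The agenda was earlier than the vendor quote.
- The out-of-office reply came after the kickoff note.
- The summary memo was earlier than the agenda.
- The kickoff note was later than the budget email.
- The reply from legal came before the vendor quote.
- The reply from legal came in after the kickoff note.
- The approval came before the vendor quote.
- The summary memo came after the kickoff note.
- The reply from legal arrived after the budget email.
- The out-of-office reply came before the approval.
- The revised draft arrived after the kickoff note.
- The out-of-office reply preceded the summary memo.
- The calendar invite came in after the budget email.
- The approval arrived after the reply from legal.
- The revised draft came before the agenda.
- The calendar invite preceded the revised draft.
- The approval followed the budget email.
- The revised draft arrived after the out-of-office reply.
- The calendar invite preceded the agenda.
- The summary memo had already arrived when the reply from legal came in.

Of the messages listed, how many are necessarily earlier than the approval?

Directly stated before the approval: the budget email, the out-of-office reply, and the reply from legal.
The kickoff note reaches the approval via the kickoff note → the reply from legal → the approval.
The summary memo reaches the approval via the summary memo → the reply from legal → the approval.
No chain forces the calendar invite (or any of the others) ahead of the approval.
That's the budget email, the kickoff note, the out-of-office reply, the reply from legal, and the summary memo — 5 in all.

5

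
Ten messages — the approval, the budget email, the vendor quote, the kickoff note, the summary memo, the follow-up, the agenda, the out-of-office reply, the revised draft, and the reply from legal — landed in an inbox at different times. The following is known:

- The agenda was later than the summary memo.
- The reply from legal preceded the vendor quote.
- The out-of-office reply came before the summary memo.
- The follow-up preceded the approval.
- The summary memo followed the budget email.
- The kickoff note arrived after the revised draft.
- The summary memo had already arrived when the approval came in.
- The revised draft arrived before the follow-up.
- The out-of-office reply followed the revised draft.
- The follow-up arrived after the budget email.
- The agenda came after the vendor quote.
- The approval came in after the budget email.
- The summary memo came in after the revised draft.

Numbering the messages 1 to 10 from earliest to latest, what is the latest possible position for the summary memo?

The summary memo must come before the agenda and the approval — 2 messages forced after it.
Everything else can be placed before the summary memo in some valid order, so the summary memo can sit as late as position 10 − 2 = 8.

8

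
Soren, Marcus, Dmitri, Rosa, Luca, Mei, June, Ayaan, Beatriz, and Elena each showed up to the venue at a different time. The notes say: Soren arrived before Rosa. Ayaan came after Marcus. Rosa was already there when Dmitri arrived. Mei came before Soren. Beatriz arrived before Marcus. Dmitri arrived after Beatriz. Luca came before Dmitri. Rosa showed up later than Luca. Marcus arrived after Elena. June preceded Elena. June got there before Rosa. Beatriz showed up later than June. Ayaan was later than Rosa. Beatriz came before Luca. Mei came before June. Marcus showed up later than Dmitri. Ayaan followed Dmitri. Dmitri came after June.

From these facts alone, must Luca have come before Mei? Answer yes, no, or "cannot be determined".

Tracing the constraints gives Mei → June → Beatriz → Luca, so Mei must come before Luca.
That means Luca cannot be before Mei.

no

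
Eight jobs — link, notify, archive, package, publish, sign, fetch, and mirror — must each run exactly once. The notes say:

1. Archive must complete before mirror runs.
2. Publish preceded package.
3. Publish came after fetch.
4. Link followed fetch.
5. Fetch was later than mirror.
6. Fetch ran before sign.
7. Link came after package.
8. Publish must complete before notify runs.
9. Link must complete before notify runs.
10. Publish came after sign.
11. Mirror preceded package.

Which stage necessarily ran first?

Archive has a chain of constraints placing it before every other stage, so archive must be first.

archive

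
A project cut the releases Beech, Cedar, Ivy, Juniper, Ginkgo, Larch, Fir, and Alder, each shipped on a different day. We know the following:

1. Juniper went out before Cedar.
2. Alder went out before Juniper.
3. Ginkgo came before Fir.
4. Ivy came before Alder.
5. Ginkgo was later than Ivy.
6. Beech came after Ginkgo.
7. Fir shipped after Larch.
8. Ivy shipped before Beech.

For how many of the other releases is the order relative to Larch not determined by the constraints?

Forced after Larch: Fir.
That leaves Alder, Beech, Cedar, Ginkgo, Ivy, and Juniper with no forced order relative to Larch — 6.

6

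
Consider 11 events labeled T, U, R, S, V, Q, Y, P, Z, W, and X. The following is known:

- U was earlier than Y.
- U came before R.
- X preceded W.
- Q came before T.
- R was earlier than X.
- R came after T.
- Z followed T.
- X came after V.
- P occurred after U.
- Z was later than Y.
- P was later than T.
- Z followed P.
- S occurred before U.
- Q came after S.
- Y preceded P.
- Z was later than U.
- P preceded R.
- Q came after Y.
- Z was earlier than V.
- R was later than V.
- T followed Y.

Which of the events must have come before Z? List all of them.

Directly stated before Z: P, T, U, and Y.
Q reaches Z via Q → T → Z.
S reaches Z via S → U → Z.
No chain forces V (or any of the others) ahead of Z.

P, Q, S, T, U, Y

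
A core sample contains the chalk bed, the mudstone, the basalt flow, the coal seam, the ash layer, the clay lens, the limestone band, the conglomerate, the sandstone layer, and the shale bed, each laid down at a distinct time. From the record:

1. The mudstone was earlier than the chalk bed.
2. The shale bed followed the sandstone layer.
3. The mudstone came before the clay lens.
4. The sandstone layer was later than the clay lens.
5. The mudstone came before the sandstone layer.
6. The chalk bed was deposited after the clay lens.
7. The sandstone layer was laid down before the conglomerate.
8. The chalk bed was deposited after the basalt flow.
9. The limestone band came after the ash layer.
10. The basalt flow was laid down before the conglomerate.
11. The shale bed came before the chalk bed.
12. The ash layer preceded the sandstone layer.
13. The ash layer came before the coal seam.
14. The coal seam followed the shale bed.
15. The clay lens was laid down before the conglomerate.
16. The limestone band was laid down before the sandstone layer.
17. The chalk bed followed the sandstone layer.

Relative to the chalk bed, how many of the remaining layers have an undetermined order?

2

Forced before the chalk bed: the ash layer, the basalt flow, the clay lens, the limestone band, the mudstone, the sandstone layer, and the shale bed.
That leaves the coal seam and the conglomerate with no forced order relative to the chalk bed — 2.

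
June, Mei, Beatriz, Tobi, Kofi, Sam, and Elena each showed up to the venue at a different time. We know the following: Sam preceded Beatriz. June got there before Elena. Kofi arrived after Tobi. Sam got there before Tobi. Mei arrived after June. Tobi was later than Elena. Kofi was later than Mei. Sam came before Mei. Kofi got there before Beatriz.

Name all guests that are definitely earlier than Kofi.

Elena, June, Mei, Sam, Tobi

Directly stated before Kofi: Mei and Tobi.
Elena reaches Kofi via Elena → Tobi → Kofi.
June reaches Kofi via June → Mei → Kofi.
Sam reaches Kofi via Sam → Mei → Kofi.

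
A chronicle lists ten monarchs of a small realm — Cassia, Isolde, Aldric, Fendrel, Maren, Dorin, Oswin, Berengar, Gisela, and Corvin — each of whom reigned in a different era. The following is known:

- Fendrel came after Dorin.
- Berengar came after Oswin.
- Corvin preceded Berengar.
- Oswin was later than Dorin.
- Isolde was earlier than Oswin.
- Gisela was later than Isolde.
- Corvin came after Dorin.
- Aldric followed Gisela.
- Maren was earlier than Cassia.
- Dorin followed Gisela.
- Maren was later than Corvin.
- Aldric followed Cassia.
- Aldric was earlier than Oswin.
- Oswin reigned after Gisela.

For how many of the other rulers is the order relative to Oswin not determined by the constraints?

Forced before Oswin: Aldric, Cassia, Corvin, Dorin, Gisela, Isolde, and Maren; forced after Oswin: Berengar.
That leaves Fendrel with no forced order relative to Oswin — 1.

1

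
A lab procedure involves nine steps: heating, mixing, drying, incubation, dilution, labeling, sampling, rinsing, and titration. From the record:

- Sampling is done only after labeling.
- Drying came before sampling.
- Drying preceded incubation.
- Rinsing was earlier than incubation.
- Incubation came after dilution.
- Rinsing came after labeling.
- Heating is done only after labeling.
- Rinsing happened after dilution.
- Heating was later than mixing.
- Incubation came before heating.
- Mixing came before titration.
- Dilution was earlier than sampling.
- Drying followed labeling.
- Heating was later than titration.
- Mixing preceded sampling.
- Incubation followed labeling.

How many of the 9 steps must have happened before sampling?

4

Directly stated before sampling: dilution, drying, labeling, and mixing.
No chain forces heating (or any of the others) ahead of sampling.
That's dilution, drying, labeling, and mixing — 4 in all.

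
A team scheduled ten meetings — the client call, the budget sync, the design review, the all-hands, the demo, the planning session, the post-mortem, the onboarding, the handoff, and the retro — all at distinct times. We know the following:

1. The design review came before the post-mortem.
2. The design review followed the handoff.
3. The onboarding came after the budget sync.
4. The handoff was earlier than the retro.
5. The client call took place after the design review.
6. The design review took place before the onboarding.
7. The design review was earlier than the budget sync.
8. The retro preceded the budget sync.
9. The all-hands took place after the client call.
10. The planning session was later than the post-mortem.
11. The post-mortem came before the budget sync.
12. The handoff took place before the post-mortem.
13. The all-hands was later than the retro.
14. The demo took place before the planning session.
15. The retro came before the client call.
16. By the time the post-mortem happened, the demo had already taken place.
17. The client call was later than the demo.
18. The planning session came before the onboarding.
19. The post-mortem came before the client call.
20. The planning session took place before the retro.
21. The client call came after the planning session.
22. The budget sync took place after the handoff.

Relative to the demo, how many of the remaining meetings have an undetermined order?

2

Forced after the demo: the all-hands, the budget sync, the client call, the onboarding, the planning session, the post-mortem, and the retro.
That leaves the design review and the handoff with no forced order relative to the demo — 2.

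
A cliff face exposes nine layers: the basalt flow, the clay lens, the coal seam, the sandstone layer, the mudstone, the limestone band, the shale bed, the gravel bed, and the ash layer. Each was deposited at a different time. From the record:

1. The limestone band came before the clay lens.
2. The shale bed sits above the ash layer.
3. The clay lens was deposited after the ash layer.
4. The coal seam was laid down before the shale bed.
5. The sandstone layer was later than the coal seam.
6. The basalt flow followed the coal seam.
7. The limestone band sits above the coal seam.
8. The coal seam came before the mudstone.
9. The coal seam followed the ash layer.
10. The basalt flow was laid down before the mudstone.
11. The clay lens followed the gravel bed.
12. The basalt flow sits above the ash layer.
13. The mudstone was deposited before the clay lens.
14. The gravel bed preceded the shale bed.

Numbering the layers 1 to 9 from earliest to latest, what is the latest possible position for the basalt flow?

The basalt flow must come before the clay lens and the mudstone — 2 layers forced after it.
Everything else can be placed before the basalt flow in some valid order, so the basalt flow can sit as late as position 9 − 2 = 7.

7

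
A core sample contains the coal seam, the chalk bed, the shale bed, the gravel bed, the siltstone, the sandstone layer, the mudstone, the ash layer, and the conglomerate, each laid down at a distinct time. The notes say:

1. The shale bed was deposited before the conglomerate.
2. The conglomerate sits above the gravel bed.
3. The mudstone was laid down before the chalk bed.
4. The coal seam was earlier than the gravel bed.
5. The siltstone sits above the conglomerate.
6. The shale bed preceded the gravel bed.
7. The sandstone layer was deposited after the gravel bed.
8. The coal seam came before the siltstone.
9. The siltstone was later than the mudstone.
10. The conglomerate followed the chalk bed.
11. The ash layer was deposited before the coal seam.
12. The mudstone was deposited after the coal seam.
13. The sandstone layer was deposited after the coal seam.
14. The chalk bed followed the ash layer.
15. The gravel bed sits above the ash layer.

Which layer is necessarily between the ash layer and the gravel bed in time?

the coal seam

Tracing the constraints gives the ash layer → the coal seam → the gravel bed, so the coal seam sits after the ash layer and before the gravel bed.
No other layer is forced both after the ash layer and before the gravel bed.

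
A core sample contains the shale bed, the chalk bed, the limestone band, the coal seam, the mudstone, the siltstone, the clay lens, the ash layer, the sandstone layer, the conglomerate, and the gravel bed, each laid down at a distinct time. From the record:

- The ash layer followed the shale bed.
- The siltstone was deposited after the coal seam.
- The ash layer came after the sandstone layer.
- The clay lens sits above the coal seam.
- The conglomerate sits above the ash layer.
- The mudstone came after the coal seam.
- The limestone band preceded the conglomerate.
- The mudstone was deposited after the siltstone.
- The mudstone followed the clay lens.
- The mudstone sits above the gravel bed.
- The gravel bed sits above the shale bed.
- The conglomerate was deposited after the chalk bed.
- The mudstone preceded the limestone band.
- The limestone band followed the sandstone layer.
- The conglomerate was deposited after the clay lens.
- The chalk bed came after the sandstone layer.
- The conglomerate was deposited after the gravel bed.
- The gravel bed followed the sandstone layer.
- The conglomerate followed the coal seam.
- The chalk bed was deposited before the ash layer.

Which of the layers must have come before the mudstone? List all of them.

Directly stated before the mudstone: the clay lens, the coal seam, the gravel bed, and the siltstone.
The sandstone layer reaches the mudstone via the sandstone layer → the gravel bed → the mudstone.
The shale bed reaches the mudstone via the shale bed → the gravel bed → the mudstone.

the clay lens, the coal seam, the gravel bed, the sandstone layer, the shale bed, the siltstone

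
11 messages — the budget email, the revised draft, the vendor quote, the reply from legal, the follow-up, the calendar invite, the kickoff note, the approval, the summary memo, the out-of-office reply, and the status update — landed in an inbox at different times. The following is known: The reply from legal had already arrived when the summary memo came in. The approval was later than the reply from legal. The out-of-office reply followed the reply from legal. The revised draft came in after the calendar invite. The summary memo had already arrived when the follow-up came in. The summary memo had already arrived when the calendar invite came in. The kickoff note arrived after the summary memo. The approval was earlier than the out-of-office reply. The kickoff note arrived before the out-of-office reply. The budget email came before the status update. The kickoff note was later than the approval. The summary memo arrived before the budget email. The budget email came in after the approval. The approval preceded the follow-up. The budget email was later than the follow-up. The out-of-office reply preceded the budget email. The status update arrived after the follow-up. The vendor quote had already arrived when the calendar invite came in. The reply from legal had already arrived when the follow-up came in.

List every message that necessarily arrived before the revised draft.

the calendar invite, the reply from legal, the summary memo, the vendor quote

Directly stated before the revised draft: the calendar invite.
The reply from legal reaches the revised draft via the reply from legal → the summary memo → the calendar invite → the revised draft.
The summary memo reaches the revised draft via the summary memo → the calendar invite → the revised draft.
The vendor quote reaches the revised draft via the vendor quote → the calendar invite → the revised draft.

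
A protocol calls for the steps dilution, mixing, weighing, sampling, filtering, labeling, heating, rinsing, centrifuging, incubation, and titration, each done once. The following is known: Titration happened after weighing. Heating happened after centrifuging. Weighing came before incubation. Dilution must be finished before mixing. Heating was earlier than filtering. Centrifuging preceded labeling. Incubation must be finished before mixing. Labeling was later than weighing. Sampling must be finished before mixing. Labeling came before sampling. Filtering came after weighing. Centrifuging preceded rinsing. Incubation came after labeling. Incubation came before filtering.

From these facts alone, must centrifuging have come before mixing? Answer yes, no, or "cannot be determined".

Chain the constraints: centrifuging → labeling → incubation → mixing. Each link is directly stated, so centrifuging comes before mixing.

yes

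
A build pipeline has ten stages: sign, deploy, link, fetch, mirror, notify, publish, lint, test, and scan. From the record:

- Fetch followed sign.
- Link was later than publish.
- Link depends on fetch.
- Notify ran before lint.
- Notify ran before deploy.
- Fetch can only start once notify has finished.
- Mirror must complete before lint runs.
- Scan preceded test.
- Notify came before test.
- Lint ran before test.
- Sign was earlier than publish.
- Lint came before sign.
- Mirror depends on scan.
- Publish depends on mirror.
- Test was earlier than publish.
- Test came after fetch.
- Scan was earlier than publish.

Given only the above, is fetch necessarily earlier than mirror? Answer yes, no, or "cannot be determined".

no

Tracing the constraints gives mirror → lint → sign → fetch, so mirror must come before fetch.
That means fetch cannot be before mirror.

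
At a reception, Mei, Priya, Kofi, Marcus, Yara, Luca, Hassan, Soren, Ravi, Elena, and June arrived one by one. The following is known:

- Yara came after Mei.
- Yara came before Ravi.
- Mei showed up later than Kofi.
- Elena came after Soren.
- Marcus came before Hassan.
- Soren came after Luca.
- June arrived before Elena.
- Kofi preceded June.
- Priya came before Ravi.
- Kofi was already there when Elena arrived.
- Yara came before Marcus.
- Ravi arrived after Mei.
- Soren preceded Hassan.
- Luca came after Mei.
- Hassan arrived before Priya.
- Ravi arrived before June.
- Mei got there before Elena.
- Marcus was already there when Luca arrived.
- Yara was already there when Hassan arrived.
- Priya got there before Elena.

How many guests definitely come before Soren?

5

Directly stated before Soren: Luca.
Kofi reaches Soren via Kofi → Mei → Luca → Soren.
Marcus reaches Soren via Marcus → Luca → Soren.
Mei reaches Soren via Mei → Luca → Soren.
Likewise Yara reaches Soren by chaining the stated constraints.
No chain forces Priya (or any of the others) ahead of Soren.
That's Kofi, Luca, Marcus, Mei, and Yara — 5 in all.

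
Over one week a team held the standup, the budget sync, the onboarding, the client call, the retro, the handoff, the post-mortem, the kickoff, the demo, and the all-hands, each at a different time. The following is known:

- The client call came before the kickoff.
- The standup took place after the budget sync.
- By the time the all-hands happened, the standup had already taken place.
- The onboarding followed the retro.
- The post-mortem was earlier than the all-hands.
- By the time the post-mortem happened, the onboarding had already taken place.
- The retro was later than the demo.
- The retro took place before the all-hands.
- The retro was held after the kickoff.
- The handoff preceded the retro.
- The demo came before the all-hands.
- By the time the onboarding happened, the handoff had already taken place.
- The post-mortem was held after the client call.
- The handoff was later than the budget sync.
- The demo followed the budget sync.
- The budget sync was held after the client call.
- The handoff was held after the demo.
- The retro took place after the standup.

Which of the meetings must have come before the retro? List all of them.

Directly stated before the retro: the demo, the handoff, the kickoff, and the standup.
The budget sync reaches the retro via the budget sync → the handoff → the retro.
The client call reaches the retro via the client call → the kickoff → the retro.

the budget sync, the client call, the demo, the handoff, the kickoff, the standup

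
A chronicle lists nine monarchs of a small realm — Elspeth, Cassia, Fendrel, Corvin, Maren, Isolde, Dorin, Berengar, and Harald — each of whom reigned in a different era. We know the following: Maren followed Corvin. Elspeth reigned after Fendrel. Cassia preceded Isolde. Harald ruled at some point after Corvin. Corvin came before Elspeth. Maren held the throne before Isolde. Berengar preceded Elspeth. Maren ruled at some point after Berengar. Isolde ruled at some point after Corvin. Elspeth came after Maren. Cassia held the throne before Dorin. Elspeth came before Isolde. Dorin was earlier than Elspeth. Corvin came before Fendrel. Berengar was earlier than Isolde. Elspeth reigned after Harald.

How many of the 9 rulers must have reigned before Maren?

2

Directly stated before Maren: Berengar and Corvin.
No chain forces Cassia (or any of the others) ahead of Maren.
That's Berengar and Corvin — 2 in all.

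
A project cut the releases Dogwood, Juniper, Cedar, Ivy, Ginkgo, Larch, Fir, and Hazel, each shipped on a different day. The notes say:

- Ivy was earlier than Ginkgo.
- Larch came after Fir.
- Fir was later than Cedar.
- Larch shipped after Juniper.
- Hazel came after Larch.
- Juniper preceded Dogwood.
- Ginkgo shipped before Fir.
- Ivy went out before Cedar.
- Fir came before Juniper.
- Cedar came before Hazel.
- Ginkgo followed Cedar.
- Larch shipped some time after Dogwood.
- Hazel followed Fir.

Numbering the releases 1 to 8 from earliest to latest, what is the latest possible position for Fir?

Fir must come before Dogwood, Hazel, Juniper, and Larch — 4 releases forced after it.
Everything else can be placed before Fir in some valid order, so Fir can sit as late as position 8 − 4 = 4.

4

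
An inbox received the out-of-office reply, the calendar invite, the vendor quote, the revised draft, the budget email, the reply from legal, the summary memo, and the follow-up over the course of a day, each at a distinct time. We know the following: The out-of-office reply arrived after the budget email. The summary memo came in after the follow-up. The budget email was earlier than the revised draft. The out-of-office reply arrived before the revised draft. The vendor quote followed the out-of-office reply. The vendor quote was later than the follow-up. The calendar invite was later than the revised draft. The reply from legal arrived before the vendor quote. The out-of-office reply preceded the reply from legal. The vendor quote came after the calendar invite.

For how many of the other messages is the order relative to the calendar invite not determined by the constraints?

3

Forced before the calendar invite: the budget email, the out-of-office reply, and the revised draft; forced after the calendar invite: the vendor quote.
That leaves the follow-up, the reply from legal, and the summary memo with no forced order relative to the calendar invite — 3.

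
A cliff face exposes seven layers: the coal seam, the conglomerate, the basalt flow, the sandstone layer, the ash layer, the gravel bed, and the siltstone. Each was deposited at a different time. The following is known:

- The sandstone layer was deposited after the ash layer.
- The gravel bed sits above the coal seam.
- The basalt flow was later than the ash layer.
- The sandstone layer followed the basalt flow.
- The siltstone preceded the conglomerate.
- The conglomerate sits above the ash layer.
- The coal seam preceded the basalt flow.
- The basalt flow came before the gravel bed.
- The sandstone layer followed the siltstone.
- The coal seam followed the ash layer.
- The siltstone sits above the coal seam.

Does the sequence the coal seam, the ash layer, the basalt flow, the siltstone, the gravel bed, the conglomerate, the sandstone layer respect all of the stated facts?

no

The constraints require the ash layer before the coal seam, but in the proposed sequence the coal seam appears ahead of the ash layer. That one violation is enough.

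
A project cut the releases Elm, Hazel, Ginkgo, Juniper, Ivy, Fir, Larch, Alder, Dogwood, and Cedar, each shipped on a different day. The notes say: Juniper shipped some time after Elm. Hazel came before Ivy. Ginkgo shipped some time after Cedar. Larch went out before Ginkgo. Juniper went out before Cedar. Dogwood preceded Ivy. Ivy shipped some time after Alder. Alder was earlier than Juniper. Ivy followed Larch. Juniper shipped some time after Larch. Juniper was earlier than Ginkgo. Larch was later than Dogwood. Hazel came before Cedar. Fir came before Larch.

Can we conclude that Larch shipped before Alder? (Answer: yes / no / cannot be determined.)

cannot be determined

No chain of stated constraints runs from Larch to Alder, and none runs from Alder to Larch either.
So the relative order of Larch and Alder is not fixed by the given facts.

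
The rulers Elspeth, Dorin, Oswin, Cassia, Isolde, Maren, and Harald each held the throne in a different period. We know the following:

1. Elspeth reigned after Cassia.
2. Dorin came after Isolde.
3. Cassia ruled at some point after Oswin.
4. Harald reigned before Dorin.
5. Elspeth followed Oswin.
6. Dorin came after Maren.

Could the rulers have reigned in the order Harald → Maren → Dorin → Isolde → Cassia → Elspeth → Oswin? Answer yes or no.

The constraints require Oswin before Elspeth, but in the proposed sequence Elspeth appears ahead of Oswin. That one violation is enough.

no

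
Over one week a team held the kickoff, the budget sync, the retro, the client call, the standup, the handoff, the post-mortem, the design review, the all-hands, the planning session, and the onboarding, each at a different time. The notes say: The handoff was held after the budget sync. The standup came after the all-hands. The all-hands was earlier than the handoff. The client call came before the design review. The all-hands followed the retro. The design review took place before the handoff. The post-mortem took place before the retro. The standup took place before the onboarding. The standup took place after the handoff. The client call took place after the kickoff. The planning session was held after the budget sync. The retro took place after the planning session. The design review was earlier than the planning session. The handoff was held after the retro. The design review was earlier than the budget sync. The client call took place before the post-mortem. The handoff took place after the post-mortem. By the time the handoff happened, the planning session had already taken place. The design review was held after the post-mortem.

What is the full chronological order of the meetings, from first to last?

the kickoff, the client call, the post-mortem, the design review, the budget sync, the planning session, the retro, the all-hands, the handoff, the standup, the onboarding

The constraints fix every adjacent pair, so only one ordering works:
the kickoff → the client call → the post-mortem → the design review → the budget sync → the planning session → the retro → the all-hands → the handoff → the standup → the onboarding.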